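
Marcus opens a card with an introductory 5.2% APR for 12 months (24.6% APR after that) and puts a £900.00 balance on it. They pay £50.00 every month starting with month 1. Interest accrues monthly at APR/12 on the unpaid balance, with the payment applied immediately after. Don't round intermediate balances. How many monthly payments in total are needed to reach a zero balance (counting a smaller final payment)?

20 months

Promo months 1–12 at r₀ = 5.2%/12 = 0.00433333; months 13+ at r₁ = 24.6%/12 = 0.0205.
After month 12: iterate B ← B·(1+r₀) − £50.00 for 12 months → £333.42.
Then at r₁ with £50.00/mo: n₂ = −ln(1 − r₁·B/P)/ln(1+r₁) ≈ 7.24 → 8 more payments.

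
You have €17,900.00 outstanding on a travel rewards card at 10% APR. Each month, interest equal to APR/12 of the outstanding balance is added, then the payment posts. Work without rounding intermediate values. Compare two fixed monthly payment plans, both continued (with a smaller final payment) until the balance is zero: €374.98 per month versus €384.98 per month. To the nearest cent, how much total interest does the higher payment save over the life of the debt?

€178.17

Monthly rate r = 10%/12 = 0.833333% = 0.00833333.
At €374.98/mo: n = ⌈−ln(1 − rB₀/P)/ln(1+r)⌉ = 62 payments (last €42.50); total interest = total paid − €17,900.00 = €5,016.28.
At €384.98/mo: 60 payments (last €24.29); total interest €4,838.11.
Interest saved = €5,016.28 − €4,838.11 = €178.17.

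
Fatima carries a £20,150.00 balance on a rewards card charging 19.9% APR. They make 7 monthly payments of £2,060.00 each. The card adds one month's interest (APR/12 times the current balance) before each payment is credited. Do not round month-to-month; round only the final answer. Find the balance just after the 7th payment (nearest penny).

£7,451.16

Monthly rate r = 19.9%/12 = 1.65833% = 0.0165833.
Each month: B ← B·(1+r) − £2,060.00.
Month 1: interest £334.15; balance after payment £18,424.15.
Month 2: interest £305.53; balance after payment £16,669.69.
Month 3: interest £276.44; balance after payment £14,886.13.
Month 4: interest £246.86; balance after payment £13,072.99.
Month 5: interest £216.79; balance after payment £11,229.78.
Month 6: interest £186.23; balance after payment £9,356.01.
Month 7: interest £155.15; balance after payment £7,451.16.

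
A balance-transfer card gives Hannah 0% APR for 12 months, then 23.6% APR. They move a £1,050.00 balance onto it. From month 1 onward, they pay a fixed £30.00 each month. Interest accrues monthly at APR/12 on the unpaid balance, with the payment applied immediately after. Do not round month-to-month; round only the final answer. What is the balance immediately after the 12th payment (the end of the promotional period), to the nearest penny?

Promo months 1–12 at r₀ = 0%/12 = 0; months 13+ at r₁ = 23.6%/12 = 0.0196667.
After month 12 (no interest yet): B = £1,050.00 − 12·£30.00 = £690.00.

£690.00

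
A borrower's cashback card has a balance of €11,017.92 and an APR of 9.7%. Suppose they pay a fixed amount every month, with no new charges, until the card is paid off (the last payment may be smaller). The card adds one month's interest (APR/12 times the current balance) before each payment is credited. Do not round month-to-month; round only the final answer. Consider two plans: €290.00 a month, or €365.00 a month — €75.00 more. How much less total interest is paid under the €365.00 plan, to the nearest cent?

Monthly rate r = 9.7%/12 = 0.808333% = 0.00808333.
At €290.00/mo: n = ⌈−ln(1 − rB₀/P)/ln(1+r)⌉ = 46 payments (last €165.78); total interest = total paid − €11,017.92 = €2,197.86.
At €365.00/mo: 35 payments (last €271.89); total interest €1,663.97.
Interest saved = €2,197.86 − €1,663.97 = €533.89.

€533.89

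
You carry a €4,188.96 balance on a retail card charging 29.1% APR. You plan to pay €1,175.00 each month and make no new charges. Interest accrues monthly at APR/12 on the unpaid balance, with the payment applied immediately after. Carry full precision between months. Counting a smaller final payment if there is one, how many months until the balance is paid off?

Monthly rate r = 29.1%/12 = 2.425% = 0.02425.
Recurrence: B ← B·(1+r) − €1,175.00.
Month 1: interest €101.58; balance after payment €3,115.54.
Month 2: interest €75.55; balance after payment €2,016.09.
Month 3: interest €48.89; balance after payment €889.98.
Month 4: interest €21.58; balance after payment €0.00.

4 payments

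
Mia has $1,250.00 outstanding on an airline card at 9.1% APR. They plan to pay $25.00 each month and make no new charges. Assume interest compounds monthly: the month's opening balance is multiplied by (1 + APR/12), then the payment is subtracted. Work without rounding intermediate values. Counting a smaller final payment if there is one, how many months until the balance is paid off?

64 months

Monthly rate r = 9.1%/12 = 0.758333% = 0.00758333.
Recurrence: B ← B·(1+r) − $25.00.
Month 1: interest $9.48; balance after payment $1,234.48.
Month 2: interest $9.36; balance after payment $1,218.84.
Closed form: n = −ln(1 − rB₀/P)/ln(1+r) = −ln(0.62083)/ln(1.00758) ≈ 63.099, so the balance reaches zero during payment 64.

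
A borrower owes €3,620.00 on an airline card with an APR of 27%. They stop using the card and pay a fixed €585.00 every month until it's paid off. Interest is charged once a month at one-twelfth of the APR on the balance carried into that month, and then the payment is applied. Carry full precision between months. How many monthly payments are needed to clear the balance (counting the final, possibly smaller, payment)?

7 months

Monthly rate r = 27%/12 = 2.25% = 0.0225.
Recurrence: B ← B·(1+r) − €585.00.
Month 1: interest €81.45; balance after payment €3,116.45.
Month 2: interest €70.12; balance after payment €2,601.57.
Closed form: n = −ln(1 − rB₀/P)/ln(1+r) = −ln(0.86077)/ln(1.0225) ≈ 6.738, so the balance reaches zero during payment 7.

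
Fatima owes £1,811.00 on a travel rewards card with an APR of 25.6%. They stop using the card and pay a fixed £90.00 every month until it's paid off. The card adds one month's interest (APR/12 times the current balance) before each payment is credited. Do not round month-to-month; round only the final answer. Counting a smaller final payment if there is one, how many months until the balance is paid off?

27 payments

Monthly rate r = 25.6%/12 = 2.13333% = 0.0213333.
Recurrence: B ← B·(1+r) − £90.00.
Month 1: interest £38.63; balance after payment £1,759.63.
Month 2: interest £37.54; balance after payment £1,707.17.
Closed form: n = −ln(1 − rB₀/P)/ln(1+r) = −ln(0.57073)/ln(1.02133) ≈ 26.569, so the balance reaches zero during payment 27.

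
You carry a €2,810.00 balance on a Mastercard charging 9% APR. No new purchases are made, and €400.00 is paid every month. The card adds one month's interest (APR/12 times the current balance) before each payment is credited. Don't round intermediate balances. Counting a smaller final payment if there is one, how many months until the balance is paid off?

Monthly rate r = 9%/12 = 0.75% = 0.0075.
Recurrence: B ← B·(1+r) − €400.00.
Month 1: interest €21.07; balance after payment €2,431.07.
Month 2: interest €18.23; balance after payment €2,049.31.
Closed form: n = −ln(1 − rB₀/P)/ln(1+r) = −ln(0.94731)/ln(1.0075) ≈ 7.244, so the balance reaches zero during payment 8.

8 months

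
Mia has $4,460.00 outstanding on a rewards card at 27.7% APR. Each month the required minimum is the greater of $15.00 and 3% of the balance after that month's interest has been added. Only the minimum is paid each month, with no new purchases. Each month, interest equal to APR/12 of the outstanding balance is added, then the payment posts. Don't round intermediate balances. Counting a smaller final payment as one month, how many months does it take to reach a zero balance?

351 months

Monthly rate r = 27.7%/12 = 2.30833% = 0.0230833.
While 3% of the post-interest balance exceeds $15.00, each month B ← (B·(1+r))·(1 − 0.03), i.e. B shrinks by the factor (1+r)·0.97 = 0.99239.
This holds for months 1–290. Entering month 291 the balance is $486.78; 3% of the post-interest balance is now below $15.00, so the flat $15.00 minimum applies from here.
From month 291 a fixed $15.00 at rate r clears $486.78 in 61 more payments. Total: 290 + 61 = 351 months.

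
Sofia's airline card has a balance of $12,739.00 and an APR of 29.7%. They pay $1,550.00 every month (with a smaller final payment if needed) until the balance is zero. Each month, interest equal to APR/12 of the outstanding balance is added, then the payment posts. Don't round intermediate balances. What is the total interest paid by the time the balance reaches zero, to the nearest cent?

Monthly rate r = 29.7%/12 = 2.475% = 0.02475.
Payoff takes n = ⌈−ln(1 − rB₀/P)/ln(1+r)⌉ = ⌈9.302⌉ = 10 payments; the last is $471.93.
Total paid = 9·$1,550.00 + $471.93 = $14,421.93.
Total interest = total paid − principal = $14,421.93 − $12,739.00 = $1,682.93.

$1,682.93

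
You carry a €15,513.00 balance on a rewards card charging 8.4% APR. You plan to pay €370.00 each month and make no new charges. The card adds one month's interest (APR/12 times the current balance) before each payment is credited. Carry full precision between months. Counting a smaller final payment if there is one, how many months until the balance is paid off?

50 payments

Monthly rate r = 8.4%/12 = 0.7% = 0.007.
Recurrence: B ← B·(1+r) − €370.00.
Month 1: interest €108.59; balance after payment €15,251.59.
Month 2: interest €106.76; balance after payment €14,988.35.
Closed form: n = −ln(1 − rB₀/P)/ln(1+r) = −ln(0.70651)/ln(1.007) ≈ 49.804, so the balance reaches zero during payment 50.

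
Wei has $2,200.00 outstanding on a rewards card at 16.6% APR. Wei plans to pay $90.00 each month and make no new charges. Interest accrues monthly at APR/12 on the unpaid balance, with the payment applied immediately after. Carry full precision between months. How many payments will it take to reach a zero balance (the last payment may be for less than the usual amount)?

31 payments

Monthly rate r = 16.6%/12 = 1.38333% = 0.0138333.
Recurrence: B ← B·(1+r) − $90.00.
Month 1: interest $30.43; balance after payment $2,140.43.
Month 2: interest $29.61; balance after payment $2,080.04.
Closed form: n = −ln(1 − rB₀/P)/ln(1+r) = −ln(0.66185)/ln(1.01383) ≈ 30.041, so the balance reaches zero during payment 31.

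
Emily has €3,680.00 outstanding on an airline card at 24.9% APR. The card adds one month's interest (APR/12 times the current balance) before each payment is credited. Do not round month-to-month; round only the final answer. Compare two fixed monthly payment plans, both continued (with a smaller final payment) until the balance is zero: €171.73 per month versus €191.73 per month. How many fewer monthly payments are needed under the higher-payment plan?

4 fewer payments

Monthly rate r = 24.9%/12 = 2.075% = 0.02075.
At €171.73/mo: n = ⌈−ln(1 − rB₀/P)/ln(1+r)⌉ = 29 payments (last €109.99); total interest = total paid − €3,680.00 = €1,238.43.
At €191.73/mo: 25 payments (last €140.79); total interest €1,062.31.
Payments saved = 29 − 25 = 4.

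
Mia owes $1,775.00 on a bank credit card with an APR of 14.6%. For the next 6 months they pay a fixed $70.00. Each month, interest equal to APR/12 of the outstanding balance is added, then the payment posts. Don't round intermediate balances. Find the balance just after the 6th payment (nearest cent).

Monthly rate r = 14.6%/12 = 1.21667% = 0.0121667.
Each month: B ← B·(1+r) − $70.00.
Month 1: interest $21.60; balance after payment $1,726.60.
Month 2: interest $21.01; balance after payment $1,677.60.
Month 3: interest $20.41; balance after payment $1,628.01.
Month 4: interest $19.81; balance after payment $1,577.82.
Month 5: interest $19.20; balance after payment $1,527.02.
Month 6: interest $18.58; balance after payment $1,475.60.

$1,475.60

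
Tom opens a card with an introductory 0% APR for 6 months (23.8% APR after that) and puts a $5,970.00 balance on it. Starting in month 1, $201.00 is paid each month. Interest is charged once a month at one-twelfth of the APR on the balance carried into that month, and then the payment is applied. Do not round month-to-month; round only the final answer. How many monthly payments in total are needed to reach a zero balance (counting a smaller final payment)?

39 payments

Promo months 1–6 at r₀ = 0%/12 = 0; months 7+ at r₁ = 23.8%/12 = 0.0198333.
After month 6 (no interest yet): B = $5,970.00 − 6·$201.00 = $4,764.00.
Then at r₁ with $201.00/mo: n₂ = −ln(1 − r₁·B/P)/ln(1+r₁) ≈ 32.33 → 33 more payments.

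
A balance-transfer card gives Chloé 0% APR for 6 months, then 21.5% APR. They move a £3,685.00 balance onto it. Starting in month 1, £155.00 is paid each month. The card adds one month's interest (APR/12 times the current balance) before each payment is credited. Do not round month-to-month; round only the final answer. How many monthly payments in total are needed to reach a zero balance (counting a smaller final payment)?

28 months

Promo months 1–6 at r₀ = 0%/12 = 0; months 7+ at r₁ = 21.5%/12 = 0.0179167.
After month 6 (no interest yet): B = £3,685.00 − 6·£155.00 = £2,755.00.
Then at r₁ with £155.00/mo: n₂ = −ln(1 − r₁·B/P)/ln(1+r₁) ≈ 21.59 → 22 more payments.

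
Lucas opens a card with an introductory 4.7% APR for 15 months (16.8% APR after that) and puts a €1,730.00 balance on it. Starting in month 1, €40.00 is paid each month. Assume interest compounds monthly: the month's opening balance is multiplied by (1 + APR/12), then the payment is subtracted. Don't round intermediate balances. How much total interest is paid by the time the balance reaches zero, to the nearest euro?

Promo months 1–15 at r₀ = 4.7%/12 = 0.00391667; months 16+ at r₁ = 16.8%/12 = 0.014.
After month 15: iterate B ← B·(1+r₀) − €40.00 for 15 months → €1,217.74.
Then at r₁ with €40.00/mo: n₂ = −ln(1 − r₁·B/P)/ln(1+r₁) ≈ 39.95 → 40 more payments.
Total paid = 54·€40.00 + €38.21 = €2,198.21; interest = €2,198.21 − €1,730.00 = €468.21.

€468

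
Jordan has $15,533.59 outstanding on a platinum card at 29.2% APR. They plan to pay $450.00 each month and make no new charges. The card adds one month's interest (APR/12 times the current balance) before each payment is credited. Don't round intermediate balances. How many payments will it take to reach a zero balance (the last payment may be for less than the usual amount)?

77 payments

Monthly rate r = 29.2%/12 = 2.43333% = 0.0243333.
Recurrence: B ← B·(1+r) − $450.00.
Month 1: interest $377.98; balance after payment $15,461.57.
Month 2: interest $376.23; balance after payment $15,387.81.
Closed form: n = −ln(1 − rB₀/P)/ln(1+r) = −ln(0.16004)/ln(1.02433) ≈ 76.215, so the balance reaches zero during payment 77.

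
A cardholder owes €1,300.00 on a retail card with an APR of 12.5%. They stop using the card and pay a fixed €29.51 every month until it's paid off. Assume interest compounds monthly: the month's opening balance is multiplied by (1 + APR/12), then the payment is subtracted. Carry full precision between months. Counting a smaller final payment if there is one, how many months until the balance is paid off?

60 payments

Monthly rate r = 12.5%/12 = 1.04167% = 0.0104167.
Recurrence: B ← B·(1+r) − €29.51.
Month 1: interest €13.54; balance after payment €1,284.03.
Month 2: interest €13.38; balance after payment €1,267.90.
Closed form: n = −ln(1 − rB₀/P)/ln(1+r) = −ln(0.54112)/ln(1.01042) ≈ 59.262, so the balance reaches zero during payment 60.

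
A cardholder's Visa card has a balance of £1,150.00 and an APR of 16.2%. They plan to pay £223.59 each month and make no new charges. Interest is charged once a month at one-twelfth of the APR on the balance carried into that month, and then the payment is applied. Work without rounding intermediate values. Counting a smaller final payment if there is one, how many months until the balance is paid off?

6 payments

Monthly rate r = 16.2%/12 = 1.35% = 0.0135.
Recurrence: B ← B·(1+r) − £223.59.
Month 1: interest £15.53; balance after payment £941.94.
Month 2: interest £12.72; balance after payment £731.06.
Month 3: interest £9.87; balance after payment £517.34.
Month 4: interest £6.98; balance after payment £300.73.
Month 5: interest £4.06; balance after payment £81.20.
Month 6: interest £1.10; balance after payment £0.00.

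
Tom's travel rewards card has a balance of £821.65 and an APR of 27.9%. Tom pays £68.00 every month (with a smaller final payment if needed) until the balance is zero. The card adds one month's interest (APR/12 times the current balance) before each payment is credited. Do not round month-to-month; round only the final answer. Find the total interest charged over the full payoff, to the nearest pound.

Monthly rate r = 27.9%/12 = 2.325% = 0.02325.
Payoff takes n = ⌈−ln(1 − rB₀/P)/ln(1+r)⌉ = ⌈14.349⌉ = 15 payments; the last is £23.92.
Total paid = 14·£68.00 + £23.92 = £975.92.
Total interest = total paid − principal = £975.92 − £821.65 = £154.27.

£154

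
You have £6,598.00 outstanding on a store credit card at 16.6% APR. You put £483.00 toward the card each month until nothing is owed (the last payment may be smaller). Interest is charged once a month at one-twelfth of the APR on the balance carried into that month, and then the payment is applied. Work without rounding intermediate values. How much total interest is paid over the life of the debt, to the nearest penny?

Monthly rate r = 16.6%/12 = 1.38333% = 0.0138333.
Payoff takes n = ⌈−ln(1 − rB₀/P)/ln(1+r)⌉ = ⌈15.245⌉ = 16 payments; the last is £119.16.
Total paid = 15·£483.00 + £119.16 = £7,364.16.
Total interest = total paid − principal = £7,364.16 − £6,598.00 = £766.16.

£766.16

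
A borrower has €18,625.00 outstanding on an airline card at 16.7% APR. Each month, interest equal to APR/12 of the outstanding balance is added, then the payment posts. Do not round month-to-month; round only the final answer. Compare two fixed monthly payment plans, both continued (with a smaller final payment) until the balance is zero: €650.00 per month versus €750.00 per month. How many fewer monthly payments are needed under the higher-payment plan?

6 fewer payments

Monthly rate r = 16.7%/12 = 1.39167% = 0.0139167.
At €650.00/mo: n = ⌈−ln(1 − rB₀/P)/ln(1+r)⌉ = 37 payments (last €528.62); total interest = total paid − €18,625.00 = €5,303.62.
At €750.00/mo: 31 payments (last €511.81); total interest €4,386.81.
Payments saved = 37 − 31 = 6.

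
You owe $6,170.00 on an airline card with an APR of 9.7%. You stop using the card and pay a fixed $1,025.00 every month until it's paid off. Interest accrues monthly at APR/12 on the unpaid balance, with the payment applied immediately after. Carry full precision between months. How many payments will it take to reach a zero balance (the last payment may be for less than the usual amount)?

Monthly rate r = 9.7%/12 = 0.808333% = 0.00808333.
Recurrence: B ← B·(1+r) − $1,025.00.
Month 1: interest $49.87; balance after payment $5,194.87.
Month 2: interest $41.99; balance after payment $4,211.87.
Closed form: n = −ln(1 − rB₀/P)/ln(1+r) = −ln(0.95134)/ln(1.00808) ≈ 6.196, so the balance reaches zero during payment 7.

7 payments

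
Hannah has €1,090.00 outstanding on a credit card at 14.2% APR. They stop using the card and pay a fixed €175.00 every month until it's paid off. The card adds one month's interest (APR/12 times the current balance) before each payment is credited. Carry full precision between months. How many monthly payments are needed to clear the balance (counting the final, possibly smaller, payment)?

7 months

Monthly rate r = 14.2%/12 = 1.18333% = 0.0118333.
Recurrence: B ← B·(1+r) − €175.00.
Month 1: interest €12.90; balance after payment €927.90.
Month 2: interest €10.98; balance after payment €763.88.
Closed form: n = −ln(1 − rB₀/P)/ln(1+r) = −ln(0.9263)/ln(1.01183) ≈ 6.508, so the balance reaches zero during payment 7.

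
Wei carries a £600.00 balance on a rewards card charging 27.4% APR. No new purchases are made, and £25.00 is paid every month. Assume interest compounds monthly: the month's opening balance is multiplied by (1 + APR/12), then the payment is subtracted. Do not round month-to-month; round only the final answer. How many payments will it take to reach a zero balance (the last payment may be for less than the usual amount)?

36 payments

Monthly rate r = 27.4%/12 = 2.28333% = 0.0228333.
Recurrence: B ← B·(1+r) − £25.00.
Month 1: interest £13.70; balance after payment £588.70.
Month 2: interest £13.44; balance after payment £577.14.
Closed form: n = −ln(1 − rB₀/P)/ln(1+r) = −ln(0.452)/ln(1.02283) ≈ 35.172, so the balance reaches zero during payment 36.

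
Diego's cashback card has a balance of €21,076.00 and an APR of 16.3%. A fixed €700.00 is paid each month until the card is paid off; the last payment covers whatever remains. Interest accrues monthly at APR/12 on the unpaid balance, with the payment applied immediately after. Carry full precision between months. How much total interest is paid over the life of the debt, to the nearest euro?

€6,209

Monthly rate r = 16.3%/12 = 1.35833% = 0.0135833.
Payoff takes n = ⌈−ln(1 − rB₀/P)/ln(1+r)⌉ = ⌈38.979⌉ = 39 payments; the last is €685.17.
Total paid = 38·€700.00 + €685.17 = €27,285.17.
Total interest = total paid − principal = €27,285.17 − €21,076.00 = €6,209.17.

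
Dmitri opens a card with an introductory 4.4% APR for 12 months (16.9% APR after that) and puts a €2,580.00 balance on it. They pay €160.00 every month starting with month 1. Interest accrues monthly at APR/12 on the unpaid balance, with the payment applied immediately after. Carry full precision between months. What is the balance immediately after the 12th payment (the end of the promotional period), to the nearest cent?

Promo months 1–12 at r₀ = 4.4%/12 = 0.00366667; months 13+ at r₁ = 16.9%/12 = 0.0140833.
After month 12: iterate B ← B·(1+r₀) − €160.00 for 12 months → €736.64.

€736.64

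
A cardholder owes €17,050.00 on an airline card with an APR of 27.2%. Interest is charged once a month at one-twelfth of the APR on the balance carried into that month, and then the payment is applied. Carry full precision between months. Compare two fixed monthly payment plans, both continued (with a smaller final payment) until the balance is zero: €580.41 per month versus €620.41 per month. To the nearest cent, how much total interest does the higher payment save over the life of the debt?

Monthly rate r = 27.2%/12 = 2.26667% = 0.0226667.
At €580.41/mo: n = ⌈−ln(1 − rB₀/P)/ln(1+r)⌉ = 49 payments (last €526.65); total interest = total paid − €17,050.00 = €11,336.33.
At €620.41/mo: 44 payments (last €320.53); total interest €9,948.16.
Interest saved = €11,336.33 − €9,948.16 = €1,388.17.

€1,388.17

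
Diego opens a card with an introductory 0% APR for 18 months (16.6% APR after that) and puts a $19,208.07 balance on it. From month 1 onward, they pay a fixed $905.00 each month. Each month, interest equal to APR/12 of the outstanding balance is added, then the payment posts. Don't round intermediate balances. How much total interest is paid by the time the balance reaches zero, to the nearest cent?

Promo months 1–18 at r₀ = 0%/12 = 0; months 19+ at r₁ = 16.6%/12 = 0.0138333.
After month 18 (no interest yet): B = $19,208.07 − 18·$905.00 = $2,918.07.
Then at r₁ with $905.00/mo: n₂ = −ln(1 − r₁·B/P)/ln(1+r₁) ≈ 3.32 → 4 more payments.
Total paid = 21·$905.00 + $292.11 = $19,297.11; interest = $19,297.11 − $19,208.07 = $89.04.

$89.04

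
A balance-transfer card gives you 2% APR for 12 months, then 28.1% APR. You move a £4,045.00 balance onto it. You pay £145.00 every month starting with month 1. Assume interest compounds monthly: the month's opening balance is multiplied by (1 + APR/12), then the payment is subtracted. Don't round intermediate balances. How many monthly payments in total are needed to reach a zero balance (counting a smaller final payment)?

Promo months 1–12 at r₀ = 2%/12 = 0.00166667; months 13+ at r₁ = 28.1%/12 = 0.0234167.
After month 12: iterate B ← B·(1+r₀) − £145.00 for 12 months → £2,370.61.
Then at r₁ with £145.00/mo: n₂ = −ln(1 − r₁·B/P)/ln(1+r₁) ≈ 20.85 → 21 more payments.

33 months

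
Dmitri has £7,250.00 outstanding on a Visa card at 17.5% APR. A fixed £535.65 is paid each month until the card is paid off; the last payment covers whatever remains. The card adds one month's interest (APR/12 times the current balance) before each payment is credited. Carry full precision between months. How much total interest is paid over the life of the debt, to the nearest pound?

£886

Monthly rate r = 17.5%/12 = 1.45833% = 0.0145833.
Payoff takes n = ⌈−ln(1 − rB₀/P)/ln(1+r)⌉ = ⌈15.187⌉ = 16 payments; the last is £100.84.
Total paid = 15·£535.65 + £100.84 = £8,135.59.
Total interest = total paid − principal = £8,135.59 − £7,250.00 = £885.59.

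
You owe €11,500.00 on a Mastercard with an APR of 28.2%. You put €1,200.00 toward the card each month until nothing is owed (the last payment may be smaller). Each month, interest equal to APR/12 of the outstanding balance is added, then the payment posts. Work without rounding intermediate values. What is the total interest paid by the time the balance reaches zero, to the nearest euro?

€1,682

Monthly rate r = 28.2%/12 = 2.35% = 0.0235.
Payoff takes n = ⌈−ln(1 − rB₀/P)/ln(1+r)⌉ = ⌈10.985⌉ = 11 payments; the last is €1,182.21.
Total paid = 10·€1,200.00 + €1,182.21 = €13,182.21.
Total interest = total paid − principal = €13,182.21 − €11,500.00 = €1,682.21.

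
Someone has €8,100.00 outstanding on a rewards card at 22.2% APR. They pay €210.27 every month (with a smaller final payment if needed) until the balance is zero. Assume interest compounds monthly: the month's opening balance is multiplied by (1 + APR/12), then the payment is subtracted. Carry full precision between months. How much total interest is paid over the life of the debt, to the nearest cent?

€6,204.92

Monthly rate r = 22.2%/12 = 1.85% = 0.0185.
Payoff takes n = ⌈−ln(1 − rB₀/P)/ln(1+r)⌉ = ⌈68.031⌉ = 69 payments; the last is €6.56.
Total paid = 68·€210.27 + €6.56 = €14,304.92.
Total interest = total paid − principal = €14,304.92 − €8,100.00 = €6,204.92.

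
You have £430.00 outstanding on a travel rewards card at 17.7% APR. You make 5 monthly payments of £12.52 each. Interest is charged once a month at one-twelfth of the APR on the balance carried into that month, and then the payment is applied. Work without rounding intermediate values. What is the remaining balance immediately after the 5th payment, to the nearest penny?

Monthly rate r = 17.7%/12 = 1.475% = 0.01475.
Each month: B ← B·(1+r) − £12.52.
Month 1: interest £6.34; balance after payment £423.82.
Month 2: interest £6.25; balance after payment £417.55.
Month 3: interest £6.16; balance after payment £411.19.
Month 4: interest £6.07; balance after payment £404.74.
Month 5: interest £5.97; balance after payment £398.19.

£398.19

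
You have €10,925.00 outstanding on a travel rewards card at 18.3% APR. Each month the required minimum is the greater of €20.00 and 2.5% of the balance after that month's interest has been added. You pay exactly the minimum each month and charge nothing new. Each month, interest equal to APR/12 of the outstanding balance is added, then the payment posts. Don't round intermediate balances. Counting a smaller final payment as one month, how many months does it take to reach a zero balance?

319 months

Monthly rate r = 18.3%/12 = 1.525% = 0.01525.
While 2.5% of the post-interest balance exceeds €20.00, each month B ← (B·(1+r))·(1 − 0.025), i.e. B shrinks by the factor (1+r)·0.975 = 0.98987.
This holds for months 1–259. Entering month 260 the balance is €781.67; 2.5% of the post-interest balance is now below €20.00, so the flat €20.00 minimum applies from here.
From month 260 a fixed €20.00 at rate r clears €781.67 in 60 more payments. Total: 259 + 60 = 319 months.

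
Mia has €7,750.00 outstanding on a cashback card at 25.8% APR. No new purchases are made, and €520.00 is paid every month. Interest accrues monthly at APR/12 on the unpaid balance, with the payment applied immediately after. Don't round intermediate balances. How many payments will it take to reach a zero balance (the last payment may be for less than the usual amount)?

19 payments

Monthly rate r = 25.8%/12 = 2.15% = 0.0215.
Recurrence: B ← B·(1+r) − €520.00.
Month 1: interest €166.62; balance after payment €7,396.62.
Month 2: interest €159.03; balance after payment €7,035.65.
Closed form: n = −ln(1 − rB₀/P)/ln(1+r) = −ln(0.67957)/ln(1.0215) ≈ 18.160, so the balance reaches zero during payment 19.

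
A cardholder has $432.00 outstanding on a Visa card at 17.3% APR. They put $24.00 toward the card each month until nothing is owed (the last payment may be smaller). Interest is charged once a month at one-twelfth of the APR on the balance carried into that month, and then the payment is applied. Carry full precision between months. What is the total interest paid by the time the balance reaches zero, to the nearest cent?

Monthly rate r = 17.3%/12 = 1.44167% = 0.0144167.
Payoff takes n = ⌈−ln(1 − rB₀/P)/ln(1+r)⌉ = ⌈20.989⌉ = 21 payments; the last is $23.74.
Total paid = 20·$24.00 + $23.74 = $503.74.
Total interest = total paid − principal = $503.74 − $432.00 = $71.74.

$71.74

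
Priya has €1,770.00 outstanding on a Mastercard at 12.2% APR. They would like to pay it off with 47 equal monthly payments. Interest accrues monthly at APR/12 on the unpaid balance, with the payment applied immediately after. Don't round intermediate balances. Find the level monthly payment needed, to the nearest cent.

€47.56

Monthly rate r = 12.2%/12 = 1.01667% = 0.0101667.
Level-payment amortization: P = B₀·r / (1 − (1+r)^(−n)) = 1770.00·0.0101667 / (1 − 1.01017^(−47)).
Denominator 1 − (1+r)^(−47) = 0.378376507.
P = 17.995 / 0.378376507 ≈ 47.56.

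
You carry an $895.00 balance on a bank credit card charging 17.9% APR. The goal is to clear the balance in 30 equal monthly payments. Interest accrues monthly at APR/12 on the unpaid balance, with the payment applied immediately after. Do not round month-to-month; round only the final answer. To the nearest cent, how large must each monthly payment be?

Monthly rate r = 17.9%/12 = 1.49167% = 0.0149167.
Level-payment amortization: P = B₀·r / (1 − (1+r)^(−n)) = 895.00·0.0149167 / (1 − 1.01492^(−30)).
Denominator 1 − (1+r)^(−30) = 0.358659794.
P = 13.3504 / 0.358659794 ≈ 37.22.

$37.22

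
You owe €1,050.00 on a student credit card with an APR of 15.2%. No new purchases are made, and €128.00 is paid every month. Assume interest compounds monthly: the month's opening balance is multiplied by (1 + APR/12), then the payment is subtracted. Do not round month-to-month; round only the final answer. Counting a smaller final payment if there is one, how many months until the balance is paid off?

9 payments

Monthly rate r = 15.2%/12 = 1.26667% = 0.0126667.
Recurrence: B ← B·(1+r) − €128.00.
Month 1: interest €13.30; balance after payment €935.30.
Month 2: interest €11.85; balance after payment €819.15.
Closed form: n = −ln(1 − rB₀/P)/ln(1+r) = −ln(0.89609)/ln(1.01267) ≈ 8.716, so the balance reaches zero during payment 9.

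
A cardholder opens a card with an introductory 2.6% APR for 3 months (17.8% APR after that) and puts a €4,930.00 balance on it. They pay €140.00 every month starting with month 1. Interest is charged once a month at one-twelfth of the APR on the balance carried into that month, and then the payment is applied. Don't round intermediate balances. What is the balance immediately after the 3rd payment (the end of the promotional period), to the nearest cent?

Promo months 1–3 at r₀ = 2.6%/12 = 0.00216667; months 4+ at r₁ = 17.8%/12 = 0.0148333.
After month 3: iterate B ← B·(1+r₀) − €140.00 for 3 months → €4,541.20.

€4,541.20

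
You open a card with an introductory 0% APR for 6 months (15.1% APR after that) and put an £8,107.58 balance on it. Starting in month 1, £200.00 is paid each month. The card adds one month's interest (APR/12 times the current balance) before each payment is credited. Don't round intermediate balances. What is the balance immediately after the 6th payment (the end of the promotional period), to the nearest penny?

Promo months 1–6 at r₀ = 0%/12 = 0; months 7+ at r₁ = 15.1%/12 = 0.0125833.
After month 6 (no interest yet): B = £8,107.58 − 6·£200.00 = £6,907.58.

£6,907.58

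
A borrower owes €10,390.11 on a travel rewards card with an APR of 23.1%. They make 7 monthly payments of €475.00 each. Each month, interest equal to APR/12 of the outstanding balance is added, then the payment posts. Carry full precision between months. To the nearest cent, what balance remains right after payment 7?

Monthly rate r = 23.1%/12 = 1.925% = 0.01925.
Each month: B ← B·(1+r) − €475.00.
Month 1: interest €200.01; balance after payment €10,115.12.
Month 2: interest €194.72; balance after payment €9,834.84.
Month 3: interest €189.32; balance after payment €9,549.16.
Month 4: interest €183.82; balance after payment €9,257.98.
Month 5: interest €178.22; balance after payment €8,961.19.
Month 6: interest €172.50; balance after payment €8,658.70.
Month 7: interest €166.68; balance after payment €8,350.38.

€8,350.38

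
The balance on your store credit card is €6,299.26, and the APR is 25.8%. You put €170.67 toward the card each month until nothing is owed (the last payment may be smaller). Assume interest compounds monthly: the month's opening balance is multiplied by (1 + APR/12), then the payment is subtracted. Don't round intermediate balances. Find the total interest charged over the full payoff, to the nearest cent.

€6,358.88

Monthly rate r = 25.8%/12 = 2.15% = 0.0215.
Payoff takes n = ⌈−ln(1 − rB₀/P)/ln(1+r)⌉ = ⌈74.166⌉ = 75 payments; the last is €28.56.
Total paid = 74·€170.67 + €28.56 = €12,658.14.
Total interest = total paid − principal = €12,658.14 − €6,299.26 = €6,358.88.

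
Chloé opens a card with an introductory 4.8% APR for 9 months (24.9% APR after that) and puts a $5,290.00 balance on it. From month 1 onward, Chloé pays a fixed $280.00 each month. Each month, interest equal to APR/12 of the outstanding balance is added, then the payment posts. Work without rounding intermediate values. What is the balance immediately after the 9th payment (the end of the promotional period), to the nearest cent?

$2,922.82

Promo months 1–9 at r₀ = 4.8%/12 = 0.004; months 10+ at r₁ = 24.9%/12 = 0.02075.
After month 9: iterate B ← B·(1+r₀) − $280.00 for 9 months → $2,922.82.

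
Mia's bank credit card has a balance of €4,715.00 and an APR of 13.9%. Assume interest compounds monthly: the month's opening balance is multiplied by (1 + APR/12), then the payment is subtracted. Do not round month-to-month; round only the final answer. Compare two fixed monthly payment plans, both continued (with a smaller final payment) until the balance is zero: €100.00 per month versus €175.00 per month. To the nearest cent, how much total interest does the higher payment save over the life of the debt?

Monthly rate r = 13.9%/12 = 1.15833% = 0.0115833.
At €100.00/mo: n = ⌈−ln(1 − rB₀/P)/ln(1+r)⌉ = 69 payments (last €59.69); total interest = total paid − €4,715.00 = €2,144.69.
At €175.00/mo: 33 payments (last €84.71); total interest €969.71.
Interest saved = €2,144.69 − €969.71 = €1,174.98.

€1,174.98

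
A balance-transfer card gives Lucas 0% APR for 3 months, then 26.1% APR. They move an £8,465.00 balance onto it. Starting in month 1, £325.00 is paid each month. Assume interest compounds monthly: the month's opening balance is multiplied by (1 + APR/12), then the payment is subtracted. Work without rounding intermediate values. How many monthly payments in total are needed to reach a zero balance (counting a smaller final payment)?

36 months

Promo months 1–3 at r₀ = 0%/12 = 0; months 4+ at r₁ = 26.1%/12 = 0.02175.
After month 3 (no interest yet): B = £8,465.00 − 3·£325.00 = £7,490.00.
Then at r₁ with £325.00/mo: n₂ = −ln(1 − r₁·B/P)/ln(1+r₁) ≈ 32.33 → 33 more payments.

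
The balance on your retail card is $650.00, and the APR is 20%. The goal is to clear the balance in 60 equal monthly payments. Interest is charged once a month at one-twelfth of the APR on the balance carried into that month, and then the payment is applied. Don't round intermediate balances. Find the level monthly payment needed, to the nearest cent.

Monthly rate r = 20%/12 = 1.66667% = 0.0166667.
Level-payment amortization: P = B₀·r / (1 − (1+r)^(−n)) = 650.00·0.0166667 / (1 − 1.01667^(−60)).
Denominator 1 − (1+r)^(−60) = 0.62907601.
P = 10.8333 / 0.62907601 ≈ 17.22.

$17.22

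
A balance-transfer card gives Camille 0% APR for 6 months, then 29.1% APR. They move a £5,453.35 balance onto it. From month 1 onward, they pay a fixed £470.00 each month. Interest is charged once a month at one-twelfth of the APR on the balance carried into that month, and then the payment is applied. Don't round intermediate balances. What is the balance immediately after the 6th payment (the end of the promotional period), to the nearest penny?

£2,633.35

Promo months 1–6 at r₀ = 0%/12 = 0; months 7+ at r₁ = 29.1%/12 = 0.02425.
After month 6 (no interest yet): B = £5,453.35 − 6·£470.00 = £2,633.35.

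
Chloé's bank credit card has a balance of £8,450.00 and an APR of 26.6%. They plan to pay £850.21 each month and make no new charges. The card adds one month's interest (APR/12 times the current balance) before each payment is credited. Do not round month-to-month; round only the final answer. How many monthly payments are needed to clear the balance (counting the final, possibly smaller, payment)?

12 payments

Monthly rate r = 26.6%/12 = 2.21667% = 0.0221667.
Recurrence: B ← B·(1+r) − £850.21.
Month 1: interest £187.31; balance after payment £7,787.10.
Month 2: interest £172.61; balance after payment £7,109.50.
Closed form: n = −ln(1 − rB₀/P)/ln(1+r) = −ln(0.77969)/ln(1.02217) ≈ 11.351, so the balance reaches zero during payment 12.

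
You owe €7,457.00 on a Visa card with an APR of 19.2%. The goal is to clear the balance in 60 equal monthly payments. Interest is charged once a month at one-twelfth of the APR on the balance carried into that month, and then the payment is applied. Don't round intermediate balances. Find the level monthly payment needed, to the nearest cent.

Monthly rate r = 19.2%/12 = 1.6% = 0.016.
Level-payment amortization: P = B₀·r / (1 − (1+r)^(−n)) = 7457.00·0.016 / (1 − 1.016^(−60)).
Denominator 1 − (1+r)^(−60) = 0.614186408.
P = 119.312 / 0.614186408 ≈ 194.26.

€194.26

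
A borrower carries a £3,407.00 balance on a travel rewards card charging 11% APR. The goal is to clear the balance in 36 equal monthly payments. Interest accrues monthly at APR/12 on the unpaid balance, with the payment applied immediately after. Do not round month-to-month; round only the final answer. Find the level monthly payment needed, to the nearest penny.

£111.54

Monthly rate r = 11%/12 = 0.916667% = 0.00916667.
Level-payment amortization: P = B₀·r / (1 − (1+r)^(−n)) = 3407.00·0.00916667 / (1 − 1.00917^(−36)).
Denominator 1 − (1+r)^(−36) = 0.279994681.
P = 31.2308 / 0.279994681 ≈ 111.54.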